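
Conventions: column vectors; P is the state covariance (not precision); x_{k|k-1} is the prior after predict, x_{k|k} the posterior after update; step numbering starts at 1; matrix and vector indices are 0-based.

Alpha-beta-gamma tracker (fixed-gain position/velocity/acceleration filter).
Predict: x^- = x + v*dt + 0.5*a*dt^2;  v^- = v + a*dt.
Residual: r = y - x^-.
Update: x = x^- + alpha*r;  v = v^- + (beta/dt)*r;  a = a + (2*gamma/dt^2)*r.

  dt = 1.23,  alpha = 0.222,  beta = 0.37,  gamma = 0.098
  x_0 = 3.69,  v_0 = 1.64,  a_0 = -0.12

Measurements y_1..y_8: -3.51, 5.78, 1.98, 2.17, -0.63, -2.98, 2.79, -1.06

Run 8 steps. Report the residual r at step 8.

step 1: x_pred=5.6164  r=-9.1264  x^+=3.5904  v^+=-1.2529  a^+=-1.3024
step 2: x_pred=1.0641  r=4.7159  x^+=2.1110  v^+=-1.4362  a^+=-0.6914
step 3: x_pred=-0.1786  r=2.1586  x^+=0.3006  v^+=-1.6373  a^+=-0.4117
step 4: x_pred=-2.0247  r=4.1947  x^+=-1.0935  v^+=-0.8819  a^+=0.1317
step 5: x_pred=-2.0787  r=1.4487  x^+=-1.7571  v^+=-0.2842  a^+=0.3194
step 6: x_pred=-1.8650  r=-1.1150  x^+=-2.1125  v^+=-0.2268  a^+=0.1749
step 7: x_pred=-2.2591  r=5.0491  x^+=-1.1382  v^+=1.5072  a^+=0.8290
step 8: x_pred=1.3428  r=-2.4028  x^+=0.8094  v^+=1.8042  a^+=0.5178

resid = -2.4028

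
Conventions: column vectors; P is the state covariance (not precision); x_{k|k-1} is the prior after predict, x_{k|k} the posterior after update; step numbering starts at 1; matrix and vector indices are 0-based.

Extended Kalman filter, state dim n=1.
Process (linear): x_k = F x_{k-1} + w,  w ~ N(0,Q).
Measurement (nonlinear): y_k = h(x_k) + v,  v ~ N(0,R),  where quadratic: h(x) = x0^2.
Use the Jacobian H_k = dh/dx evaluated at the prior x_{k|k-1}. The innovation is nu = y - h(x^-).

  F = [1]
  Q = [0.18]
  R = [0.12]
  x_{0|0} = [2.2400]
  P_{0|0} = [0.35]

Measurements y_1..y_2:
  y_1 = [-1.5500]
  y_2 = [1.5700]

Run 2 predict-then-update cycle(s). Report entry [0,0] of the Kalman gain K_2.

step 1: x^-=[2.2400]  P^-=[0.5300]  H_jac=[4.4800]  S=[10.7573]  K=[0.2207]  nu=[-6.5676]  x^+=[0.7904]  P^+=[0.0059]
step 2: x^-=[0.7904]  P^-=[0.1859]  H_jac=[1.5807]  S=[0.5845]  K=[0.5027]  nu=[0.9453]  x^+=[1.2656]  P^+=[0.0382]

K[0,0] = 0.5027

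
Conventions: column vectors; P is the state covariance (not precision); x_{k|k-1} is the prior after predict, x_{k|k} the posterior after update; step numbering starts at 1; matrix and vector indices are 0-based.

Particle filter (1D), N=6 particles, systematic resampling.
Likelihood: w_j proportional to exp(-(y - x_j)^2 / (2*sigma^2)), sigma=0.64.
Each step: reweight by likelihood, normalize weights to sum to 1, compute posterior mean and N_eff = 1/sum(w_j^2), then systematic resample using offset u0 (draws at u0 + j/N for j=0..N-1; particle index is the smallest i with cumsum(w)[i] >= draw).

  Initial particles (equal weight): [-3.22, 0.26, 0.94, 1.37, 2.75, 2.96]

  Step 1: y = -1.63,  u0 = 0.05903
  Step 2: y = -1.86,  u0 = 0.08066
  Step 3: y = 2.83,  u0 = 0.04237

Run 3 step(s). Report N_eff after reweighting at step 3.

step 1: w=[0.7771, 0.2173, 0.0054, 0.0003, 0.0000, 0.0000]  mean=-2.4403  Neff=1.5359  idx=[0, 0, 0, 0, 0, 1]
step 2: w=[0.1984, 0.1984, 0.1984, 0.1984, 0.1984, 0.0079]  mean=-3.1926  Neff=5.0780  idx=[0, 1, 2, 2, 3, 4]
step 3: w=[0.1667, 0.1667, 0.1667, 0.1667, 0.1667, 0.1667]  mean=-3.2200  Neff=6.0000  idx=[0, 1, 2, 3, 4, 5]

N_eff = 6.0000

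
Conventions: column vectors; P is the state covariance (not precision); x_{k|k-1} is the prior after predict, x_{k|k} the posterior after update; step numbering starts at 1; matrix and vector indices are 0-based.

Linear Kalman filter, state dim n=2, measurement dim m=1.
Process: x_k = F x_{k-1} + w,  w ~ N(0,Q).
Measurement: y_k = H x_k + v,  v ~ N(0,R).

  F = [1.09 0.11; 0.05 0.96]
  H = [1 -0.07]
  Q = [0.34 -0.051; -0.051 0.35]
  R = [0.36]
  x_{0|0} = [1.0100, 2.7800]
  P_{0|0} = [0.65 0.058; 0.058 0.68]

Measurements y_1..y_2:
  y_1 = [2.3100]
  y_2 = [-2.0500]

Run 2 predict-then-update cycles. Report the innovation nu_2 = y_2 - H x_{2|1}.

innov = [-4.5988]

step 1: x^-=[1.4067, 2.7193]  P^-=[1.1344 0.1172; 0.1172 0.9839]  S=[1.4828]  K=[0.7595; 0.0326]  nu=[1.0937]  x^+=[2.2373, 2.7550]  P^+=[0.2791 0.0805; 0.0805 0.9823]
step 2: x^-=[2.7417, 2.7566]  P^-=[0.7027 0.1526; 0.1526 1.2637]  S=[1.0476]  K=[0.6606; 0.0612]  nu=[-4.5988]  x^+=[-0.2964, 2.4750]  P^+=[0.2455 0.1102; 0.1102 1.2598]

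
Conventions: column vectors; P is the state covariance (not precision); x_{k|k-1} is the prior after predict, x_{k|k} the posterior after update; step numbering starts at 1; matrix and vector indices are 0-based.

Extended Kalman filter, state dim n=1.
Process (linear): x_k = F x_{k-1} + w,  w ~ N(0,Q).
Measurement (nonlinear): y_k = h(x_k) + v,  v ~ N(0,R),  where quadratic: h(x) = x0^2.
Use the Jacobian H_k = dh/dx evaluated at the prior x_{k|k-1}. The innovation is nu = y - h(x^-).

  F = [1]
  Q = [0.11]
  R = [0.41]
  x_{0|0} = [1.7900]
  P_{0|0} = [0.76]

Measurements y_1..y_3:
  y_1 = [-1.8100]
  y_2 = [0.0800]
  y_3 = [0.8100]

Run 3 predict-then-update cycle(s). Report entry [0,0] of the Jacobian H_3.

H_jac[0,0] = 0.8244

step 1: x^-=[1.7900]  P^-=[0.8700]  H_jac=[3.5800]  S=[11.5603]  K=[0.2694]  nu=[-5.0141]  x^+=[0.4391]  P^+=[0.0309]
step 2: x^-=[0.4391]  P^-=[0.1409]  H_jac=[0.8782]  S=[0.5186]  K=[0.2385]  nu=[-0.1128]  x^+=[0.4122]  P^+=[0.1114]
step 3: x^-=[0.4122]  P^-=[0.2214]  H_jac=[0.8244]  S=[0.5604]  K=[0.3256]  nu=[0.6401]  x^+=[0.6206]  P^+=[0.1619]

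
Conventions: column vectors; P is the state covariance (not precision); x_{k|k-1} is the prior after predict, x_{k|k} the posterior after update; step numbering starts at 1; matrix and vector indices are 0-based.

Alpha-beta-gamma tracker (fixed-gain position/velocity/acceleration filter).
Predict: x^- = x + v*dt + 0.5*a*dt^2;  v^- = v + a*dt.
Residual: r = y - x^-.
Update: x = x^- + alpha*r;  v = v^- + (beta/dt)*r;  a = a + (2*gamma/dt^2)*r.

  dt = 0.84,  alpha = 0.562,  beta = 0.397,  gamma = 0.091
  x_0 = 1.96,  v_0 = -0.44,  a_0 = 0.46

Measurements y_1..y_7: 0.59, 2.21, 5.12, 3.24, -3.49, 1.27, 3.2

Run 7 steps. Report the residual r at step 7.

step 1: x_pred=1.7527  r=-1.1627  x^+=1.0993  v^+=-0.6031  a^+=0.1601
step 2: x_pred=0.6491  r=1.5609  x^+=1.5263  v^+=0.2691  a^+=0.5627
step 3: x_pred=1.9509  r=3.1691  x^+=3.7319  v^+=2.2395  a^+=1.3801
step 4: x_pred=6.1000  r=-2.8600  x^+=4.4927  v^+=2.0471  a^+=0.6424
step 5: x_pred=6.4389  r=-9.9289  x^+=0.8589  v^+=-2.1058  a^+=-1.9186
step 6: x_pred=-1.5869  r=2.8569  x^+=0.0187  v^+=-2.3672  a^+=-1.1817
step 7: x_pred=-2.3867  r=5.5867  x^+=0.7530  v^+=-0.7195  a^+=0.2593

resid = 5.5867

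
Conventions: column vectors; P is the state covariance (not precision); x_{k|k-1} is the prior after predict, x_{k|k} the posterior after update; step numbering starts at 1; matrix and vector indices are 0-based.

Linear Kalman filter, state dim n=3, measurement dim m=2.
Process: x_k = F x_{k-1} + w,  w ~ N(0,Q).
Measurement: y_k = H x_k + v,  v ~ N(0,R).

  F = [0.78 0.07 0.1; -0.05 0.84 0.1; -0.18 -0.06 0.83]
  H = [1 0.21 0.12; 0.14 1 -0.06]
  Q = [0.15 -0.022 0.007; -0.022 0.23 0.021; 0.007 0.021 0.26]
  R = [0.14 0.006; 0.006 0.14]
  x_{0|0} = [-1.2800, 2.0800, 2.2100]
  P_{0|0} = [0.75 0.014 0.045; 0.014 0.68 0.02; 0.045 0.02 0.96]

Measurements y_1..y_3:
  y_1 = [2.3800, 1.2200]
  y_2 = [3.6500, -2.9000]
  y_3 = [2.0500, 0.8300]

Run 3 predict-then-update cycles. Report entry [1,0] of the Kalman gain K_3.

K[1,0] = 0.0013

step 1: x^-=[-0.6318, 2.0322, 1.9399]  P^-=[0.6281 0.0126 0.0071; 0.0126 0.7230 0.0822; 0.0071 0.0822 0.9330]  S=[0.8245 0.2605; 0.2605 0.8722]  K=[0.8058 -0.1259; -0.0545 0.8416; 0.1716 -0.0200]  nu=[2.3523, -0.6074]  x^+=[1.3400, 1.3927, 2.3557]  P^+=[0.1318 -0.0372 -0.0993; -0.0372 0.1267 0.0667; -0.0993 0.0667 0.9101]
step 2: x^-=[1.3783, 1.3385, 1.6305]  P^-=[0.2213 -0.0360 0.0067; -0.0360 0.3442 0.1489; 0.0067 0.1489 0.9139]  S=[0.3836 0.0813; 0.0813 0.4637]  K=[0.5834 -0.1140; -0.0102 0.7138; 0.3546 0.1427]  nu=[1.7950, -4.3336]  x^+=[2.9195, -1.7732, 1.6487]  P^+=[0.0955 -0.0299 -0.0686; -0.0299 0.1090 0.0826; -0.0686 0.0826 0.8480]
step 3: x^-=[2.3179, -1.4706, 0.9493]  P^-=[0.2043 -0.0278 0.0264; -0.0278 0.3327 0.1524; 0.0264 0.1524 0.8593]  S=[0.3737 0.0848; 0.0848 0.4533]  K=[0.5640 -0.1074; 0.0013 0.7050; 0.3968 0.1563]  nu=[-0.0730, 2.0330]  x^+=[2.0584, -0.0374, 1.2380]  P^+=[0.0905 -0.0275 -0.0535; -0.0275 0.1073 0.0785; -0.0535 0.0785 0.7789]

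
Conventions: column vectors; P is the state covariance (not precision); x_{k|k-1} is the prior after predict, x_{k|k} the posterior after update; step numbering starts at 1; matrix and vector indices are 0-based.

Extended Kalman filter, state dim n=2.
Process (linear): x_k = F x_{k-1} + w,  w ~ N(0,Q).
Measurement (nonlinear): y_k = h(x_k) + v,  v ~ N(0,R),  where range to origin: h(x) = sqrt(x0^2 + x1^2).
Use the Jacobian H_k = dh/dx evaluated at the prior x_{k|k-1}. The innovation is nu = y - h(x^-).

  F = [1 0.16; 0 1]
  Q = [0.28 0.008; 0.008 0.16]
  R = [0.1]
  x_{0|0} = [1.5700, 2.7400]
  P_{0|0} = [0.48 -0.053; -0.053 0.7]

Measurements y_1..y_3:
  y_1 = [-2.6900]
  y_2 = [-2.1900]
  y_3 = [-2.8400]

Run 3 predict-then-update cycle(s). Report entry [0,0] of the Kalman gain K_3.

K[0,0] = 0.9503

step 1: x^-=[2.0084, 2.7400]  P^-=[0.7610 0.0670; 0.0670 0.8600]  H_jac=[0.5912 0.8065]  S=[0.9893]  K=[0.5094; 0.7412]  nu=[-6.0872]  x^+=[-1.0922, -1.7717]  P^+=[0.5043 -0.3065; -0.3065 0.3165]
step 2: x^-=[-1.3757, -1.7717]  P^-=[0.6943 -0.2478; -0.2478 0.4765]  H_jac=[-0.6133 -0.7898]  S=[0.4183]  K=[-0.5500; -0.5364]  nu=[-4.4331]  x^+=[1.0623, 0.6062]  P^+=[0.5678 -0.3712; -0.3712 0.3562]
step 3: x^-=[1.1593, 0.6062]  P^-=[0.7381 -0.3063; -0.3063 0.5162]  H_jac=[0.8862 0.4634]  S=[0.5389]  K=[0.9503; -0.0598]  nu=[-4.1482]  x^+=[-2.7829, 0.8542]  P^+=[0.2514 -0.2756; -0.2756 0.5143]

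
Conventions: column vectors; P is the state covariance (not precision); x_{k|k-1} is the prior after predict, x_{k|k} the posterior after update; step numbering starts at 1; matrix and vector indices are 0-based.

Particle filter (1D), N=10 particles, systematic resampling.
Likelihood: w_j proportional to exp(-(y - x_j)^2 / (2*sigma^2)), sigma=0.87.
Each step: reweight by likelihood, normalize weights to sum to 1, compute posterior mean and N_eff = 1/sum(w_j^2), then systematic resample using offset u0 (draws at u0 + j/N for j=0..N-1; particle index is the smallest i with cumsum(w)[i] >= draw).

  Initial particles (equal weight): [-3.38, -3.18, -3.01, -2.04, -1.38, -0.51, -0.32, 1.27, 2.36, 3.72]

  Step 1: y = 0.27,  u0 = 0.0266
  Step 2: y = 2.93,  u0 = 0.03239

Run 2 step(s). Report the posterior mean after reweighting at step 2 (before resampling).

step 1: w=[0.0001, 0.0002, 0.0004, 0.0132, 0.0741, 0.2997, 0.3559, 0.2314, 0.0250, 0.0002]  mean=-0.0444  Neff=3.6198  idx=[4, 5, 5, 5, 6, 6, 6, 6, 7, 7]
step 2: w=[0.0000, 0.0012, 0.0012, 0.0012, 0.0028, 0.0028, 0.0028, 0.0028, 0.4925, 0.4925]  mean=1.2454  Neff=2.0614  idx=[8, 8, 8, 8, 8, 9, 9, 9, 9, 9]

post_mean = 1.2454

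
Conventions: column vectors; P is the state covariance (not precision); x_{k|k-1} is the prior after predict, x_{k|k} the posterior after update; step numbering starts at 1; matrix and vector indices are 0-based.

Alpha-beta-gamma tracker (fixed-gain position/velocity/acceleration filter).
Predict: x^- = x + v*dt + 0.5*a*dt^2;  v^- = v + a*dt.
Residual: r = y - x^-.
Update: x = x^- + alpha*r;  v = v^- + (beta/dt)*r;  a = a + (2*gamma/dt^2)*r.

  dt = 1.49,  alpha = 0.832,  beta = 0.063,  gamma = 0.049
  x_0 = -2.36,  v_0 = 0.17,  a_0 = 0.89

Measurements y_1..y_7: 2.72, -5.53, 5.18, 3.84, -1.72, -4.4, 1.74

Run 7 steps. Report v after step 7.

v_post = 2.7572

step 1: x_pred=-1.1188  r=3.8388  x^+=2.0751  v^+=1.6584  a^+=1.0595
step 2: x_pred=5.7222  r=-11.2522  x^+=-3.6396  v^+=2.7612  a^+=0.5628
step 3: x_pred=1.0993  r=4.0807  x^+=4.4944  v^+=3.7723  a^+=0.7429
step 4: x_pred=10.9398  r=-7.0998  x^+=5.0328  v^+=4.5790  a^+=0.4295
step 5: x_pred=12.3322  r=-14.0522  x^+=0.6408  v^+=4.6248  a^+=-0.1908
step 6: x_pred=7.3199  r=-11.7199  x^+=-2.4311  v^+=3.8449  a^+=-0.7081
step 7: x_pred=2.5118  r=-0.7718  x^+=1.8697  v^+=2.7572  a^+=-0.7422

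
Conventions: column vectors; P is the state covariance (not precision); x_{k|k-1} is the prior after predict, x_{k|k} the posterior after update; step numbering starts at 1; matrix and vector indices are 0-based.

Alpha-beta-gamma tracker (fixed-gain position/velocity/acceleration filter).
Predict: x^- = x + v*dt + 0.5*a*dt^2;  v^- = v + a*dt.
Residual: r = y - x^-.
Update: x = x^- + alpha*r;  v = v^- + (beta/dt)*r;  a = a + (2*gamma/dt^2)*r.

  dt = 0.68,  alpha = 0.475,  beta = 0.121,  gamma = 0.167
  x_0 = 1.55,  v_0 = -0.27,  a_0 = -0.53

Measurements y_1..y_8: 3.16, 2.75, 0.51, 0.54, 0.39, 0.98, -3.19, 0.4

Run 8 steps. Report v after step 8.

step 1: x_pred=1.2439  r=1.9161  x^+=2.1540  v^+=-0.2894  a^+=0.8541
step 2: x_pred=2.1547  r=0.5953  x^+=2.4375  v^+=0.3973  a^+=1.2841
step 3: x_pred=3.0045  r=-2.4945  x^+=1.8196  v^+=0.8266  a^+=-0.5177
step 4: x_pred=2.2620  r=-1.7220  x^+=1.4440  v^+=0.1681  a^+=-1.7615
step 5: x_pred=1.1511  r=-0.7611  x^+=0.7896  v^+=-1.1652  a^+=-2.3113
step 6: x_pred=-0.5371  r=1.5171  x^+=0.1835  v^+=-2.4669  a^+=-1.2154
step 7: x_pred=-1.7749  r=-1.4151  x^+=-2.4471  v^+=-3.5451  a^+=-2.2375
step 8: x_pred=-5.3751  r=5.7751  x^+=-2.6319  v^+=-4.0390  a^+=1.9339

v_post = -4.0390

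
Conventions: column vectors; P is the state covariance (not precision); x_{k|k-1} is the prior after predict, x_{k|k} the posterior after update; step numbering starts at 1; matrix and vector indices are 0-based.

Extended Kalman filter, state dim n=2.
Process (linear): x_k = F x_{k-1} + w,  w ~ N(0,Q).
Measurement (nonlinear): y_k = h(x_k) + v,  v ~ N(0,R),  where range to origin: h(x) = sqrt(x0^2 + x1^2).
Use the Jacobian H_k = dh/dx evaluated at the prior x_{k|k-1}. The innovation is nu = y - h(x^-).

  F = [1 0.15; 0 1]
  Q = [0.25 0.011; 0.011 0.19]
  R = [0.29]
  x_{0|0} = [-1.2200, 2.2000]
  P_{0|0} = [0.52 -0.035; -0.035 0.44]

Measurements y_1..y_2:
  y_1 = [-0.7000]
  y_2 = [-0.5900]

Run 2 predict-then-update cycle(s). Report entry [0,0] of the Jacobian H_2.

H_jac[0,0] = -0.0183

step 1: x^-=[-0.8900, 2.2000]  P^-=[0.7694 0.0420; 0.0420 0.6300]  H_jac=[-0.3750 0.9270]  S=[0.9104]  K=[-0.2742; 0.6242]  nu=[-3.0732]  x^+=[-0.0474, 0.2817]  P^+=[0.7010 0.1978; 0.1978 0.2753]
step 2: x^-=[-0.0052, 0.2817]  P^-=[1.0165 0.2501; 0.2501 0.4653]  H_jac=[-0.0183 0.9998]  S=[0.7463]  K=[0.3101; 0.6172]  nu=[-0.8718]  x^+=[-0.2755, -0.2563]  P^+=[0.9447 0.1072; 0.1072 0.1810]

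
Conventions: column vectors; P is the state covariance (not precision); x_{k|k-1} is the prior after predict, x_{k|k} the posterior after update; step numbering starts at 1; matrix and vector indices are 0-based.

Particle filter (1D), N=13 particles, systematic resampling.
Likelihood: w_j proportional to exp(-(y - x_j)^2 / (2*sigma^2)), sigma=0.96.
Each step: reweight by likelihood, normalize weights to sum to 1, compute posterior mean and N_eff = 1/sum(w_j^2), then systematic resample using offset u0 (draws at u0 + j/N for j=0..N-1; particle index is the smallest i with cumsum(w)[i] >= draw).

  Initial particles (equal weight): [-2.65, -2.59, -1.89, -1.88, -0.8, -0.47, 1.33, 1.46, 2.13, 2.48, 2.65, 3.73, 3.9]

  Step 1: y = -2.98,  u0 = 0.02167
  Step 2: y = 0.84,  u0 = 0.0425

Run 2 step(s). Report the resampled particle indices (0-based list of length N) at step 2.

step 1: w=[0.3126, 0.3053, 0.1740, 0.1720, 0.0252, 0.0109, 0.0000, 0.0000, 0.0000, 0.0000, 0.0000, 0.0000, 0.0000]  mean=-2.2966  Neff=3.9753  idx=[0, 0, 0, 0, 1, 1, 1, 1, 2, 2, 2, 3, 3]
step 2: w=[0.0134, 0.0134, 0.0134, 0.0134, 0.0168, 0.0168, 0.0168, 0.0168, 0.1738, 0.1738, 0.1738, 0.1790, 0.1790]  mean=-1.9740  Neff=6.3868  idx=[3, 7, 8, 8, 9, 9, 10, 10, 11, 11, 11, 12, 12]

resampled_idx = [3, 7, 8, 8, 9, 9, 10, 10, 11, 11, 11, 12, 12]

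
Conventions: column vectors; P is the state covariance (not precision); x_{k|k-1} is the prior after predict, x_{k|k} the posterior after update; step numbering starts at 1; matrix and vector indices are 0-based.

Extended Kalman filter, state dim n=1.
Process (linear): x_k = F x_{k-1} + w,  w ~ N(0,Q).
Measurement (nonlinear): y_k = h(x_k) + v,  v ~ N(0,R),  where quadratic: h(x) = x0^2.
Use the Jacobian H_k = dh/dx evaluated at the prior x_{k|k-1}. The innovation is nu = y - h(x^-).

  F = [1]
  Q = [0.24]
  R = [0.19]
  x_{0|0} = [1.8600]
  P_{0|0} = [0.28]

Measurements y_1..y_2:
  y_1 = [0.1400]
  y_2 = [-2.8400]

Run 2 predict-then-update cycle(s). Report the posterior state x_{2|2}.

x_post = [-0.6288]

step 1: x^-=[1.8600]  P^-=[0.5200]  H_jac=[3.7200]  S=[7.3860]  K=[0.2619]  nu=[-3.3196]  x^+=[0.9906]  P^+=[0.0134]
step 2: x^-=[0.9906]  P^-=[0.2534]  H_jac=[1.9812]  S=[1.1845]  K=[0.4238]  nu=[-3.8213]  x^+=[-0.6288]  P^+=[0.0406]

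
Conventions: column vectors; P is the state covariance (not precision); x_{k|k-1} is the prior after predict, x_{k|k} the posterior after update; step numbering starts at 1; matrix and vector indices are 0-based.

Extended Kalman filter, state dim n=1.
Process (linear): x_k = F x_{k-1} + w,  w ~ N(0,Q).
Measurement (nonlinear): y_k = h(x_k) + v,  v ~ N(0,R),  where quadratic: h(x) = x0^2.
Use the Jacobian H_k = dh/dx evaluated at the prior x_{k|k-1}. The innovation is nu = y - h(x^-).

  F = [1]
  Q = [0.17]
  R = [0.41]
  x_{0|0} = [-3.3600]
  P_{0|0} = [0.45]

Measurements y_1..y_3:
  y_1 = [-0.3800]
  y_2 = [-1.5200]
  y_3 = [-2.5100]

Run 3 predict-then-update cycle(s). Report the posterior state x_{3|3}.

step 1: x^-=[-3.3600]  P^-=[0.6200]  H_jac=[-6.7200]  S=[28.4082]  K=[-0.1467]  nu=[-11.6696]  x^+=[-1.6485]  P^+=[0.0089]
step 2: x^-=[-1.6485]  P^-=[0.1789]  H_jac=[-3.2970]  S=[2.3552]  K=[-0.2505]  nu=[-4.2376]  x^+=[-0.5870]  P^+=[0.0312]
step 3: x^-=[-0.5870]  P^-=[0.2012]  H_jac=[-1.1740]  S=[0.6872]  K=[-0.3436]  nu=[-2.8545]  x^+=[0.3939]  P^+=[0.1200]

x_post = [0.3939]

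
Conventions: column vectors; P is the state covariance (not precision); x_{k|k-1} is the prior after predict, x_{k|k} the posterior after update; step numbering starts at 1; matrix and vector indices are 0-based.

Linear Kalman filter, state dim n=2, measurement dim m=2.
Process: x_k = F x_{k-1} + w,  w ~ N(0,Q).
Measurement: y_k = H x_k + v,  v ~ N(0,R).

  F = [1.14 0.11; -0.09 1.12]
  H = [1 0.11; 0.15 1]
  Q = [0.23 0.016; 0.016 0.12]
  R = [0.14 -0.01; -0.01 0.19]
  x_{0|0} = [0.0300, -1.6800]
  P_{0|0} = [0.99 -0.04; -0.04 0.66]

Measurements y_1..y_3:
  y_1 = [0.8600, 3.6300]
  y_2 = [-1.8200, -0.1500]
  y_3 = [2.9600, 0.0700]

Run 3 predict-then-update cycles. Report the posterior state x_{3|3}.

step 1: x^-=[-0.1506, -1.8843]  P^-=[1.5146 -0.0549; -0.0549 0.9640]  S=[1.6541 0.2674; 0.2674 1.1716]  K=[0.9222 -0.0634; -0.1048 0.8397]  nu=[1.2179, 5.5369]  x^+=[0.6212, 2.6373]  P^+=[0.1343 -0.0414; -0.0414 0.1668]
step 2: x^-=[0.9983, 2.8979]  P^-=[0.3962 -0.0297; -0.0297 0.3387]  S=[0.5337 0.0565; 0.0565 0.5287]  K=[0.7385 -0.0227; -0.0534 0.6379]  nu=[-3.1371, -3.1977]  x^+=[-1.2460, 1.0256]  P^+=[0.1067 -0.0277; -0.0277 0.1259]
step 3: x^-=[-1.3076, 1.2608]  P^-=[0.3632 -0.0145; -0.0145 0.2844]  S=[0.5034 0.0610; 0.0610 0.4782]  K=[0.7192 -0.0082; -0.0388 0.5951]  nu=[4.1289, -0.9947]  x^+=[1.6703, 0.5086]  P^+=[0.1034 -0.0243; -0.0243 0.1171]

x_post = [1.6703, 0.5086]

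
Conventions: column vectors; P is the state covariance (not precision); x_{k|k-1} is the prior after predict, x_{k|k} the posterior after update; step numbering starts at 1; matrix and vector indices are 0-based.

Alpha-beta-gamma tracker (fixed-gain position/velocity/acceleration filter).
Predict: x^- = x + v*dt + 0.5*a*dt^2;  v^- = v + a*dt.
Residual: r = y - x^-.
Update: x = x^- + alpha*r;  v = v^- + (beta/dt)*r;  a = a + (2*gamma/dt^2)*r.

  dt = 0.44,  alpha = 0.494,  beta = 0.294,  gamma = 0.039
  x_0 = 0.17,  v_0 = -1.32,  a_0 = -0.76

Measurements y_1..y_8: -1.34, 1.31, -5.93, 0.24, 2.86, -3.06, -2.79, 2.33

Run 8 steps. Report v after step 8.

v_post = 2.2901

step 1: x_pred=-0.4844  r=-0.8556  x^+=-0.9071  v^+=-2.2261  a^+=-1.1047
step 2: x_pred=-1.9935  r=3.3035  x^+=-0.3616  v^+=-0.5049  a^+=0.2262
step 3: x_pred=-0.5618  r=-5.3682  x^+=-3.2137  v^+=-3.9923  a^+=-1.9366
step 4: x_pred=-5.1578  r=5.3978  x^+=-2.4913  v^+=-1.2377  a^+=0.2381
step 5: x_pred=-3.0128  r=5.8728  x^+=-0.1116  v^+=2.7912  a^+=2.6042
step 6: x_pred=1.3686  r=-4.4286  x^+=-0.8191  v^+=0.9780  a^+=0.8200
step 7: x_pred=-0.3095  r=-2.4805  x^+=-1.5348  v^+=-0.3187  a^+=-0.1794
step 8: x_pred=-1.6924  r=4.0224  x^+=0.2946  v^+=2.2901  a^+=1.4412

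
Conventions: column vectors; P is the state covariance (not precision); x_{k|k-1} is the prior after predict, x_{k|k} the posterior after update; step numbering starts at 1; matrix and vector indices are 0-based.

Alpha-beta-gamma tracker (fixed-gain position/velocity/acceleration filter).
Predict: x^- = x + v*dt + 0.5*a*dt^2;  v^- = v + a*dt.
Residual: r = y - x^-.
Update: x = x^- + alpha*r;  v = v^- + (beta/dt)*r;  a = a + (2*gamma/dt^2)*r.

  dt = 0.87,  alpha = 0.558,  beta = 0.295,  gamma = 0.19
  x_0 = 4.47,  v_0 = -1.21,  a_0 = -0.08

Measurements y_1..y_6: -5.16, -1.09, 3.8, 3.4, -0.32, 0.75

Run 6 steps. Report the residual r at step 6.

resid = -10.9448

step 1: x_pred=3.3870  r=-8.5470  x^+=-1.3822  v^+=-4.1777  a^+=-4.3710
step 2: x_pred=-6.6711  r=5.5811  x^+=-3.5568  v^+=-6.0881  a^+=-1.5691
step 3: x_pred=-9.4473  r=13.2473  x^+=-2.0553  v^+=-2.9613  a^+=5.0817
step 4: x_pred=-2.7084  r=6.1084  x^+=0.7001  v^+=3.5311  a^+=8.1484
step 5: x_pred=6.8559  r=-7.1759  x^+=2.8517  v^+=8.1870  a^+=4.5458
step 6: x_pred=11.6948  r=-10.9448  x^+=5.5876  v^+=8.4307  a^+=-0.9490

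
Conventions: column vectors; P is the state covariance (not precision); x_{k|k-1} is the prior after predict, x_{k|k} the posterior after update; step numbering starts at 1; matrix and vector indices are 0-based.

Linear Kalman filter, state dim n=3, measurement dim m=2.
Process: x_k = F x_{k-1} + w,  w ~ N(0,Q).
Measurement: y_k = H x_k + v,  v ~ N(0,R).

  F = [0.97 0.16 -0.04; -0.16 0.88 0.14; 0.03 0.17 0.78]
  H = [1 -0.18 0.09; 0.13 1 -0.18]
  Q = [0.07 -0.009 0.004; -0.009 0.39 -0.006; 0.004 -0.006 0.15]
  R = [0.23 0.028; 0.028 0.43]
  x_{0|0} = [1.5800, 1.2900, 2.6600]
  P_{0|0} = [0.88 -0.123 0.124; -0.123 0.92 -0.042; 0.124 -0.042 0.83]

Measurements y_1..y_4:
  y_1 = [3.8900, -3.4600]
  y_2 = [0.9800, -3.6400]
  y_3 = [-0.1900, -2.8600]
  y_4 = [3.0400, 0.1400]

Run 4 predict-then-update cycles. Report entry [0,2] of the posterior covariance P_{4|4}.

P_post[0,2] = -0.0020

step 1: x^-=[1.6326, 1.2548, 2.3415]  P^-=[0.8756 -0.1044 0.0966; -0.1044 1.1600 0.1734; 0.0966 0.1734 0.6758]  S=[1.1980 -0.1749; -0.1749 1.5326]  K=[0.7658 0.0822; -0.1446 0.7112; 0.1133 0.0549]  nu=[2.2725, -4.5056]  x^+=[3.0025, -2.2779, 2.3518]  P^+=[0.1847 0.0318 -0.0053; 0.0318 0.3239 0.1459; -0.0053 0.1459 0.6579]
step 2: x^-=[2.4539, -2.1557, 1.5373]  P^-=[0.2615 0.0280 0.0162; 0.0280 0.6857 0.2176; 0.0162 0.2176 0.5986]  S=[0.5044 -0.0199; -0.0199 1.0676]  K=[0.5140 0.0649; -0.1265 0.6066; 0.0655 0.1061]  nu=[-2.0003, -1.5266]  x^+=[1.3268, -2.8287, 1.2442]  P^+=[0.1251 0.0248 -0.0069; 0.0248 0.2817 0.1536; -0.0069 0.1536 0.5847]
step 3: x^-=[0.7846, -2.5274, 0.5294]  P^-=[0.2021 0.0255 0.0142; 0.0255 0.6540 0.2093; 0.0142 0.2093 0.5546]  S=[0.4444 -0.0243; -0.0243 1.0360]  K=[0.4505 0.0581; -0.1326 0.5950; 0.0654 0.1090]  nu=[-1.4772, -0.3393]  x^+=[0.0994, -2.5334, 0.3959]  P^+=[0.1097 0.0226 -0.0042; 0.0226 0.2756 0.1466; -0.0042 0.1466 0.5408]
step 4: x^-=[-0.3248, -2.1899, -0.1189]  P^-=[0.1866 0.0260 0.0158; 0.0260 0.6468 0.1983; 0.0158 0.1983 0.5260]  S=[0.4289 -0.0257; -0.0257 1.0316]  K=[0.4309 0.0567; -0.1338 0.5923; 0.0701 0.1042]  nu=[2.9813, 2.3507]  x^+=[1.0930, -1.1964, 0.3352]  P^+=[0.1049 0.0224 -0.0020; 0.0224 0.2731 0.1394; -0.0020 0.1394 0.5130]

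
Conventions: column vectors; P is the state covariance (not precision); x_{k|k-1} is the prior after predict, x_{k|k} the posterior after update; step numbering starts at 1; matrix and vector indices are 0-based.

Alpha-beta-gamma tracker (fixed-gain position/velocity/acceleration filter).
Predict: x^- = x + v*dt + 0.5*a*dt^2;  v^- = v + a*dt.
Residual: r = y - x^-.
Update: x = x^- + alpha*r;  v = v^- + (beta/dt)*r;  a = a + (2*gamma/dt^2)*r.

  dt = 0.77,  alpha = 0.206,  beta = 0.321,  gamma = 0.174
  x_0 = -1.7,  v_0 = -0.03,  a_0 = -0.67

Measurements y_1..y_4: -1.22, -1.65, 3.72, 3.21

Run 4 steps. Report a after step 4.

a_post = 4.3274

step 1: x_pred=-1.9217  r=0.7017  x^+=-1.7772  v^+=-0.2534  a^+=-0.2581
step 2: x_pred=-2.0488  r=0.3988  x^+=-1.9666  v^+=-0.2859  a^+=-0.0241
step 3: x_pred=-2.1939  r=5.9139  x^+=-0.9756  v^+=2.1610  a^+=3.4471
step 4: x_pred=1.7102  r=1.4998  x^+=2.0192  v^+=5.4405  a^+=4.3274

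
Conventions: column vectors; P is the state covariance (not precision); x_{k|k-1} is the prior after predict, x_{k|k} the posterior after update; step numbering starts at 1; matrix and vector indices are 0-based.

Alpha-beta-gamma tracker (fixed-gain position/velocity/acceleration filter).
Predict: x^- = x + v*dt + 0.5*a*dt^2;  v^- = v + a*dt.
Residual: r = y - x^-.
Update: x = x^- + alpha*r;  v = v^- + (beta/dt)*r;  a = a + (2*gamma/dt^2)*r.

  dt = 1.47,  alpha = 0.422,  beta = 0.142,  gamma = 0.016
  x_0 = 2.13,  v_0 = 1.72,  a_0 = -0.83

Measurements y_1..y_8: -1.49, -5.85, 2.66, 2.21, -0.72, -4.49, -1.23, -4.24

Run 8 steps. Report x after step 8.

x_post = -9.6593

step 1: x_pred=3.7616  r=-5.2516  x^+=1.5454  v^+=-0.0074  a^+=-0.9078
step 2: x_pred=0.5538  r=-6.4038  x^+=-2.1486  v^+=-1.9604  a^+=-1.0026
step 3: x_pred=-6.1137  r=8.7737  x^+=-2.4112  v^+=-2.5867  a^+=-0.8727
step 4: x_pred=-7.1565  r=9.3665  x^+=-3.2039  v^+=-2.9647  a^+=-0.7340
step 5: x_pred=-8.3551  r=7.6351  x^+=-5.1331  v^+=-3.3061  a^+=-0.6209
step 6: x_pred=-10.6639  r=6.1739  x^+=-8.0585  v^+=-3.6225  a^+=-0.5295
step 7: x_pred=-13.9557  r=12.7257  x^+=-8.5854  v^+=-3.1715  a^+=-0.3410
step 8: x_pred=-13.6160  r=9.3760  x^+=-9.6593  v^+=-2.7671  a^+=-0.2022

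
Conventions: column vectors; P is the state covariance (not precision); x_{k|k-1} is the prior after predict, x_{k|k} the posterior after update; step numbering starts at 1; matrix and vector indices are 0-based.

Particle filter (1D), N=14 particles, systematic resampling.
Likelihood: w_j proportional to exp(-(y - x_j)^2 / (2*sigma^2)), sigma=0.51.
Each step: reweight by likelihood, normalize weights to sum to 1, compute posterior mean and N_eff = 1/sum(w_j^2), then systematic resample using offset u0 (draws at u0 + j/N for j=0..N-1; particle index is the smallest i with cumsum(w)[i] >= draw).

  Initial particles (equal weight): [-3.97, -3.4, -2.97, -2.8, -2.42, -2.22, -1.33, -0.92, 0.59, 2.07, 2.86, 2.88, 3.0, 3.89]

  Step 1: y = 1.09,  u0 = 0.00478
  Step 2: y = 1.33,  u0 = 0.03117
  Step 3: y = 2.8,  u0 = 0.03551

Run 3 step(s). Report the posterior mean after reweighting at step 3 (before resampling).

post_mean = 2.0679

step 1: w=[0.0000, 0.0000, 0.0000, 0.0000, 0.0000, 0.0000, 0.0000, 0.0005, 0.7907, 0.2018, 0.0031, 0.0027, 0.0012, 0.0000]  mean=0.9038  Neff=1.5017  idx=[8, 8, 8, 8, 8, 8, 8, 8, 8, 8, 8, 8, 9, 9]
step 2: w=[0.0714, 0.0714, 0.0714, 0.0714, 0.0714, 0.0714, 0.0714, 0.0714, 0.0714, 0.0714, 0.0714, 0.0714, 0.0714, 0.0714]  mean=0.8014  Neff=14.0000  idx=[0, 1, 2, 3, 4, 5, 6, 7, 8, 9, 10, 11, 12, 13]
step 3: w=[0.0001, 0.0001, 0.0001, 0.0001, 0.0001, 0.0001, 0.0001, 0.0001, 0.0001, 0.0001, 0.0001, 0.0001, 0.4993, 0.4993]  mean=2.0679  Neff=2.0056  idx=[12, 12, 12, 12, 12, 12, 12, 13, 13, 13, 13, 13, 13, 13]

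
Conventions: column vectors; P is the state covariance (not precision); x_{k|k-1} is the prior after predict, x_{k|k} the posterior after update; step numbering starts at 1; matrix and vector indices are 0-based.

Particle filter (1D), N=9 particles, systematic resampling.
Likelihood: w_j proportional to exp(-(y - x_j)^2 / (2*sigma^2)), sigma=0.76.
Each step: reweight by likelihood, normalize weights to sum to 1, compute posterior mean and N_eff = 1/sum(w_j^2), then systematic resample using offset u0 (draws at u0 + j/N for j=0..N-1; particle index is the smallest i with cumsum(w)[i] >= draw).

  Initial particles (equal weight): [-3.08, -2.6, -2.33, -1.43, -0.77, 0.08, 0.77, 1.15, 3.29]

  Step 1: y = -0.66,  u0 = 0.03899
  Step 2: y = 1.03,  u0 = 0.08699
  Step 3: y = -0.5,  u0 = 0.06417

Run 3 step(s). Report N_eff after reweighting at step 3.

step 1: w=[0.0024, 0.0149, 0.0347, 0.2326, 0.3845, 0.2419, 0.0662, 0.0228, 0.0000]  mean=-0.6594  Neff=3.7489  idx=[2, 3, 3, 4, 4, 4, 5, 5, 6]
step 2: w=[0.0000, 0.0026, 0.0026, 0.0295, 0.0295, 0.0295, 0.2232, 0.2232, 0.4598]  mean=0.3142  Neff=3.1875  idx=[5, 6, 6, 7, 7, 8, 8, 8, 8]
step 3: w=[0.1909, 0.1520, 0.1520, 0.1520, 0.1520, 0.0503, 0.0503, 0.0503, 0.0503]  mean=0.0567  Neff=7.1981  idx=[0, 0, 1, 2, 3, 3, 4, 5, 8]

N_eff = 7.1981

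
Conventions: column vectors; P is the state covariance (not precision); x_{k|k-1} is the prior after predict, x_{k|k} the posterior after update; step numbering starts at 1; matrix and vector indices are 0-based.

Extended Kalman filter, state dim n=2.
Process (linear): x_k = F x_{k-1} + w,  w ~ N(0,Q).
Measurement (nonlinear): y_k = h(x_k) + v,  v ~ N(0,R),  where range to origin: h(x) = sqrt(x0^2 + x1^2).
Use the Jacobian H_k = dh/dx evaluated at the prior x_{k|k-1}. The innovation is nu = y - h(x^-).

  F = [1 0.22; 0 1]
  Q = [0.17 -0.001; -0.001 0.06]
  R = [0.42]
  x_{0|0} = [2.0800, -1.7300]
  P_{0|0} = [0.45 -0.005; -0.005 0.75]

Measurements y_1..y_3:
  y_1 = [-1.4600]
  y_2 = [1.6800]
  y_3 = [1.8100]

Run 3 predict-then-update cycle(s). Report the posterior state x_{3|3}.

step 1: x^-=[1.6994, -1.7300]  P^-=[0.6541 0.1590; 0.1590 0.8100]  H_jac=[0.7008 -0.7134]  S=[0.9945]  K=[0.3469; -0.4690]  nu=[-3.8850]  x^+=[0.3518, 0.0922]  P^+=[0.5345 0.3208; 0.3208 0.5912]
step 2: x^-=[0.3721, 0.0922]  P^-=[0.8742 0.4499; 0.4499 0.6512]  H_jac=[0.9707 0.2404]  S=[1.4913]  K=[0.6415; 0.3978]  nu=[1.2967]  x^+=[1.2040, 0.6080]  P^+=[0.2604 0.0693; 0.0693 0.4153]
step 3: x^-=[1.3377, 0.6080]  P^-=[0.4810 0.1596; 0.1596 0.4753]  H_jac=[0.9104 0.4138]  S=[1.0203]  K=[0.4939; 0.3352]  nu=[0.3406]  x^+=[1.5060, 0.7221]  P^+=[0.2321 -0.0093; -0.0093 0.3606]

x_post = [1.5060, 0.7221]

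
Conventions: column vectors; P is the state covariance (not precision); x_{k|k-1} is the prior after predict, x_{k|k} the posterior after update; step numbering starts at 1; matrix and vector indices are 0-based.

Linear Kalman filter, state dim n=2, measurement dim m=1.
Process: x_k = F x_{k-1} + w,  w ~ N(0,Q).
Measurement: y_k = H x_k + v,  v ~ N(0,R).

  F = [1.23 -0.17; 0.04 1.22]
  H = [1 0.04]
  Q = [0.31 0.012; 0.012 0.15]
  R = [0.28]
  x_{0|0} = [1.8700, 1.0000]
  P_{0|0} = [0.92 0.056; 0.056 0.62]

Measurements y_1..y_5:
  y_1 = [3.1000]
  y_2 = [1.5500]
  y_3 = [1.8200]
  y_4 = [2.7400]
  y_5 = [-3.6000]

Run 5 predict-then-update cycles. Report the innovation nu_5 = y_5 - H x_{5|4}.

step 1: x^-=[2.1301, 1.2948]  P^-=[1.6964 0.0123; 0.0123 1.0797]  S=[1.9791]  K=[0.8574; 0.0281]  nu=[0.9181]  x^+=[2.9173, 1.3206]  P^+=[0.2415 -0.0353; -0.0353 1.0782]
step 2: x^-=[3.3638, 1.7278]  P^-=[0.7212 -0.2524; -0.2524 1.7517]  S=[0.9839]  K=[0.7228; -0.1853]  nu=[-1.8829]  x^+=[2.0028, 2.0768]  P^+=[0.2072 -0.1206; -0.1206 1.7179]
step 3: x^-=[2.1104, 2.6138]  P^-=[0.7236 -0.5143; -0.5143 2.6955]  S=[0.9668]  K=[0.7272; -0.4204]  nu=[-0.3949]  x^+=[1.8232, 2.7798]  P^+=[0.2124 -0.2187; -0.2187 2.5246]
step 4: x^-=[1.7700, 3.4643]  P^-=[0.7957 -0.8279; -0.8279 3.8866]  S=[1.0157]  K=[0.7508; -0.6620]  nu=[0.8315]  x^+=[2.3942, 2.9138]  P^+=[0.2231 -0.3230; -0.3230 3.4415]
step 5: x^-=[2.4496, 3.6507]  P^-=[0.8821 -1.1733; -1.1733 5.2412]  S=[1.0767]  K=[0.7757; -0.8951]  nu=[-6.1956]  x^+=[-2.3566, 9.1960]  P^+=[0.2342 -0.4258; -0.4258 4.3786]

innov = [-6.1956]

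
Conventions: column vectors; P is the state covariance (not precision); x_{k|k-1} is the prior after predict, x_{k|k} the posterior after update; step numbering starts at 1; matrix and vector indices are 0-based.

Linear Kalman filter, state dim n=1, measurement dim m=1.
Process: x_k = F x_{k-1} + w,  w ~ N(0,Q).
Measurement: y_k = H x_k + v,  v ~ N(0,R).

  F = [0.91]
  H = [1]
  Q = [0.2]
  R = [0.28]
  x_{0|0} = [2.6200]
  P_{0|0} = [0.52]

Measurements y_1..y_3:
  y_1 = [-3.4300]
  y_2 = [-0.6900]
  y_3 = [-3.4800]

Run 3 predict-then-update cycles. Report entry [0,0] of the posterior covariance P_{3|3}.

P_post[0,0] = 0.1516

step 1: x^-=[2.3842]  P^-=[0.6306]  S=[0.9106]  K=[0.6925]  nu=[-5.8142]  x^+=[-1.6422]  P^+=[0.1939]
step 2: x^-=[-1.4944]  P^-=[0.3606]  S=[0.6406]  K=[0.5629]  nu=[0.8044]  x^+=[-1.0416]  P^+=[0.1576]
step 3: x^-=[-0.9479]  P^-=[0.3305]  S=[0.6105]  K=[0.5414]  nu=[-2.5321]  x^+=[-2.3187]  P^+=[0.1516]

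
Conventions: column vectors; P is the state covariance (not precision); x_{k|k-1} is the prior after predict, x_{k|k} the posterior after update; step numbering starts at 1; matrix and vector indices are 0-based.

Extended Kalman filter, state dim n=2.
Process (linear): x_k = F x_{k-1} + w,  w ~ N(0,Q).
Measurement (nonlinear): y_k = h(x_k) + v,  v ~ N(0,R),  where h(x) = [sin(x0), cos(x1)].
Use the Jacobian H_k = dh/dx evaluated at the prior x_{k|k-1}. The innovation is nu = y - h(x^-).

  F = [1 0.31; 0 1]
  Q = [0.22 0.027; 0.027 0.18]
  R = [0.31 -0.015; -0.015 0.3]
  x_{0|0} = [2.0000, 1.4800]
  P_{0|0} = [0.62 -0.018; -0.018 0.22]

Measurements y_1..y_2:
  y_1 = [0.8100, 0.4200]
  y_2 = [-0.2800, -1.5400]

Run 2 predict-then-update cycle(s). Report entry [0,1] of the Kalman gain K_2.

step 1: x^-=[2.4588, 1.4800]  P^-=[0.8500 0.0772; 0.0772 0.4000]  H_jac=[-0.7758 0.0000; 0.0000 -0.9959]  S=[0.8216 0.0446; 0.0446 0.6967]  K=[-0.7994 -0.0591; -0.0420 -0.5691]  nu=[0.1790, 0.3293]  x^+=[2.2962, 1.2851]  P^+=[0.3183 0.0058; 0.0058 0.1708]
step 2: x^-=[2.6946, 1.2851]  P^-=[0.5583 0.0857; 0.0857 0.3508]  H_jac=[-0.9017 0.0000; 0.0000 -0.9595]  S=[0.7640 0.0592; 0.0592 0.6229]  K=[-0.6535 -0.0700; -0.0598 -0.5346]  nu=[-0.7123, -1.8219]  x^+=[3.2875, 2.3017]  P^+=[0.2235 0.0117; 0.0117 0.1662]

K[0,1] = -0.0700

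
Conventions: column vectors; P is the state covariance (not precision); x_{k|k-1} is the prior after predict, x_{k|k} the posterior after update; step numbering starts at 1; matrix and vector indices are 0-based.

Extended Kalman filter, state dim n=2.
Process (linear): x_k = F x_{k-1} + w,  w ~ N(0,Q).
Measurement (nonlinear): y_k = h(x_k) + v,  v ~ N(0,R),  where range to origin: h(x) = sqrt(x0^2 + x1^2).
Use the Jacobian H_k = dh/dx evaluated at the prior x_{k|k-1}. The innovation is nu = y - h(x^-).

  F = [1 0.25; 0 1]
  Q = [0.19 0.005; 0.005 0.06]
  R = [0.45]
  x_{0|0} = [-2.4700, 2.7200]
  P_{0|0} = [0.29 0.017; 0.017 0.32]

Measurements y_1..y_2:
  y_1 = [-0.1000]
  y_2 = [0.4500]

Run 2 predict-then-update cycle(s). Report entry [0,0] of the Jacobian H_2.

H_jac[0,0] = -0.3280

step 1: x^-=[-1.7900, 2.7200]  P^-=[0.5085 0.1020; 0.1020 0.3800]  H_jac=[-0.5497 0.8353]  S=[0.7752]  K=[-0.2507; 0.3372]  nu=[-3.3561]  x^+=[-0.9486, 1.5884]  P^+=[0.4598 0.1675; 0.1675 0.2919]
step 2: x^-=[-0.5515, 1.5884]  P^-=[0.7518 0.2455; 0.2455 0.3519]  H_jac=[-0.3280 0.9447]  S=[0.6928]  K=[-0.0212; 0.3636]  nu=[-1.2314]  x^+=[-0.5254, 1.1407]  P^+=[0.7515 0.2508; 0.2508 0.2603]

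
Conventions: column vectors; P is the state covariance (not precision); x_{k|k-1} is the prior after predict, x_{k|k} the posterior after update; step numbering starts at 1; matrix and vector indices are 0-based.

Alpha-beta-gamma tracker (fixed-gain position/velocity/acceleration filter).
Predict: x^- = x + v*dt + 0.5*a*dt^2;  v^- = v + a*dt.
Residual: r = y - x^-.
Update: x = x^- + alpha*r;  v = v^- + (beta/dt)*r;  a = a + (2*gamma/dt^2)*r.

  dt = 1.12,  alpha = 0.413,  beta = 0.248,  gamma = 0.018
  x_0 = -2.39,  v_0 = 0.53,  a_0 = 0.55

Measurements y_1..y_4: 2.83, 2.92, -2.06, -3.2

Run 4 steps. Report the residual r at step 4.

step 1: x_pred=-1.4514  r=4.2814  x^+=0.3168  v^+=2.0940  a^+=0.6729
step 2: x_pred=3.0841  r=-0.1641  x^+=3.0163  v^+=2.8113  a^+=0.6682
step 3: x_pred=6.5841  r=-8.6441  x^+=3.0141  v^+=1.6456  a^+=0.4201
step 4: x_pred=5.1206  r=-8.3206  x^+=1.6842  v^+=0.2737  a^+=0.1813

resid = -8.3206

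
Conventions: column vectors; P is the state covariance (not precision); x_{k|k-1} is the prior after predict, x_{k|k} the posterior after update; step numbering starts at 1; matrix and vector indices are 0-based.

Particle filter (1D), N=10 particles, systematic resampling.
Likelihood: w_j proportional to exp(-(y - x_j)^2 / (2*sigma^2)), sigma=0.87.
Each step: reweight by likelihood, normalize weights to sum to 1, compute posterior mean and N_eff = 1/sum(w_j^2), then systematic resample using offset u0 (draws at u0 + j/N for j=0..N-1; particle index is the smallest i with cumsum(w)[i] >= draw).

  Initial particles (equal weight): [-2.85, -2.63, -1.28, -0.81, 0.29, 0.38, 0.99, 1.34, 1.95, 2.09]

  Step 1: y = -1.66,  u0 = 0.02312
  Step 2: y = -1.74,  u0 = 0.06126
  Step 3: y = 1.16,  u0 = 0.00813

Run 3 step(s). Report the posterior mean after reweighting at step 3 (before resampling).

step 1: w=[0.1500, 0.2053, 0.3474, 0.2371, 0.0310, 0.0245, 0.0037, 0.0010, 0.0001, 0.0000]  mean=-1.5805  Neff=4.1134  idx=[0, 0, 1, 1, 2, 2, 2, 3, 3, 3]
step 2: w=[0.0695, 0.0695, 0.0930, 0.0930, 0.1364, 0.1364, 0.1364, 0.0886, 0.0886, 0.0886]  mean=-1.6244  Neff=9.4051  idx=[0, 2, 3, 4, 4, 5, 6, 7, 8, 9]
step 3: w=[0.0001, 0.0002, 0.0002, 0.0633, 0.0633, 0.0633, 0.0633, 0.2488, 0.2488, 0.2488]  mean=-0.9300  Neff=4.9580  idx=[3, 4, 6, 7, 7, 8, 8, 8, 9, 9]

post_mean = -0.9300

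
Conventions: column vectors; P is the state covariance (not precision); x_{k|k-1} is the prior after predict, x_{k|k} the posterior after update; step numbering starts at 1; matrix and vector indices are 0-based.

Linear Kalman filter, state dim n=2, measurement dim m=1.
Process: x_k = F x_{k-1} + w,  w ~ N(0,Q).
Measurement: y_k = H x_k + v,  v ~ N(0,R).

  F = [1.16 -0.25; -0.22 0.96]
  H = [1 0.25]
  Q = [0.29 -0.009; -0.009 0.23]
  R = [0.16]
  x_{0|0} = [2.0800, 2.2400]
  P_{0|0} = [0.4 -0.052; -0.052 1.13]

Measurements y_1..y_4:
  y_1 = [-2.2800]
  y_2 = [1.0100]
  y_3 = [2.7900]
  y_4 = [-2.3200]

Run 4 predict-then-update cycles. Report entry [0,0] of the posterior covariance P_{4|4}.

step 1: x^-=[1.8528, 1.6928]  P^-=[0.9290 -0.4430; -0.4430 1.3127]  S=[0.9495]  K=[0.8617; -0.1210]  nu=[-4.5560]  x^+=[-2.0733, 2.2439]  P^+=[0.2239 -0.3441; -0.3441 1.2988]
step 2: x^-=[-2.9660, 2.6103]  P^-=[0.8720 -0.7799; -0.7799 1.5832]  S=[0.7410]  K=[0.9137; -0.5184]  nu=[3.3234]  x^+=[0.0705, 0.8874]  P^+=[0.2534 -0.4290; -0.4290 1.3840]
step 3: x^-=[-0.1400, 0.8364]  P^-=[0.9663 -0.9071; -0.9071 1.6990]  S=[0.7789]  K=[0.9494; -0.6193]  nu=[2.7209]  x^+=[2.4433, -0.8486]  P^+=[0.2642 -0.4491; -0.4491 1.4003]
step 4: x^-=[3.0463, -1.3522]  P^-=[0.9935 -0.9374; -0.9374 1.7230]  S=[0.7925]  K=[0.9579; -0.6392]  nu=[-5.0283]  x^+=[-1.7704, 1.8621]  P^+=[0.2663 -0.4521; -0.4521 1.3991]

P_post[0,0] = 0.2663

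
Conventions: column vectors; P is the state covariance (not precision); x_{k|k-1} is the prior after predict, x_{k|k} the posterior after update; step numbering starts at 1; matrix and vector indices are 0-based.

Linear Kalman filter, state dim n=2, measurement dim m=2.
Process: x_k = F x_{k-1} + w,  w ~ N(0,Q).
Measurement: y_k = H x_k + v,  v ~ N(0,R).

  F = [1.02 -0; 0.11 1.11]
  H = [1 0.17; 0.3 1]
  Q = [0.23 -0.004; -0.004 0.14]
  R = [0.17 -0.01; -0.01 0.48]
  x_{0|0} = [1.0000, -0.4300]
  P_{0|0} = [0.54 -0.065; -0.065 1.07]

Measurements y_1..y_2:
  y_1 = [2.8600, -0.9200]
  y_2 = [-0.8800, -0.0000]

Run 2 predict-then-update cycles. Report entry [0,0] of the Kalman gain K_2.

K[0,0] = 0.6979

step 1: x^-=[1.0200, -0.3673]  P^-=[0.7918 -0.0170; -0.0170 1.4490]  S=[0.9979 0.4560; 0.4560 1.9901]  K=[0.8265 -0.0786; -0.1136 0.7516]  nu=[1.9024, -0.8587]  x^+=[2.6598, -1.2289]  P^+=[0.1571 -0.0931; -0.0931 0.3898]
step 2: x^-=[2.7130, -1.0715]  P^-=[0.3935 -0.0918; -0.0918 0.5995]  S=[0.5496 0.1135; 0.1135 1.0598]  K=[0.6979 -0.0500; -0.0951 0.5498]  nu=[-3.4108, 0.2576]  x^+=[0.3198, -0.6054]  P^+=[0.1311 -0.0703; -0.0703 0.2860]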